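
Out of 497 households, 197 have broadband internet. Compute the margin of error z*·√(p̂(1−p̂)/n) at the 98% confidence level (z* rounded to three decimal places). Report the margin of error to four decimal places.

ME = 0.0510

p̂ = 197/497 = 0.39638.
Standard error of p̂: √(0.239263/497) = √0.000481414 = 0.021941.
The 98% critical value is z* = 2.326.
So ME = 0.0510.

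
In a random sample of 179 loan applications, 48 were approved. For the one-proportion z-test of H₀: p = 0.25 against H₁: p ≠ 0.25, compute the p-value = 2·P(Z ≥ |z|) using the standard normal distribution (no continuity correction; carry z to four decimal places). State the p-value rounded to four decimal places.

The sample proportion is 48/179 = 0.26816.
Null standard error: √(0.25·0.75/179) = √0.001047486 = 0.032365.
z = (p̂ − p₀)/SE = (48/179 − 0.25)/0.032365 ≈ 0.5610.
From the standard normal, 2·P(Z ≥ |z|) = 0.5748.

p-value = 0.5748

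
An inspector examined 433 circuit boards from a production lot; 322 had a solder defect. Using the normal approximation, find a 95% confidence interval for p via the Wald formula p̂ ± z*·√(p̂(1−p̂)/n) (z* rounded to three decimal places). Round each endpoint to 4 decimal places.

(0.7025, 0.7848)

The sample proportion is 322/433 = 0.74365.
Standard error of p̂: √(0.190635/433) = √0.000440266 = 0.020983.
For 95% confidence, z* = 1.960.
Margin of error: 1.960 × 0.020983 = 0.04113.
CI: 0.74365 ± 0.04113 = (0.7025, 0.7848).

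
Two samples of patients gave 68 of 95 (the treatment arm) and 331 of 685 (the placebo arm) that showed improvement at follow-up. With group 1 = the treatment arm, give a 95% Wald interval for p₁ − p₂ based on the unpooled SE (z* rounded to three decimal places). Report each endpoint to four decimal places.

(0.1345, 0.3307)

p̂₁ = 68/95 = 0.71579, p̂₂ = 331/685 = 0.48321; p̂₁ − p̂₂ = 0.23258.
Unpooled SE = √(p̂₁(1−p̂₁)/n₁ + p̂₂(1−p̂₂)/n₂) = √(0.002141420 + 0.000364552) = 0.050060.
z* = 1.960 at the 95% level. Margin of error = 0.09812.
So the interval runs from 0.1345 to 0.3307.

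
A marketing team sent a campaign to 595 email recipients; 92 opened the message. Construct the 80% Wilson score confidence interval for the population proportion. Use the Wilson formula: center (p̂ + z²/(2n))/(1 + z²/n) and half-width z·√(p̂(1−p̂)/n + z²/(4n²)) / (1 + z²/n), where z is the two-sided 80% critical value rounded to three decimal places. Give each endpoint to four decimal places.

Here p̂ = 92/595 = 0.15462 and z = 1.282 (z² = 1.643524).
1 + z²/n = 1.002762.
Center = (0.15462 + 0.001381)/1.002762 = 0.15557.
Radicand: p̂(1−p̂)/n + z²/(4n²) = 0.000219687 + 0.000001161 = 0.000220848.
Half-width = z·√(radicand)/denom = 1.282·0.014861/1.002762 = 0.01900.
CI: 0.15557 ± 0.01900 = (0.1366, 0.1746).

(0.1366, 0.1746)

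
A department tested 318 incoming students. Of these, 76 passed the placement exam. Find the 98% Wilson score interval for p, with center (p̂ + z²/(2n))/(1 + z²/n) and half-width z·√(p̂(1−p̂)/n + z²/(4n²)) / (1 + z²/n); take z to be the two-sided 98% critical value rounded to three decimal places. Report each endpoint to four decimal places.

(0.1880, 0.2987)

p̂ = 76/318 = 0.23899; z = 2.326, so z² = 5.410276.
Denominator 1 + z²/n = 1 + 5.410276/318 = 1.017013.
Adjusted center: (0.23899 + z²/(2n))/1.017013 = 0.24336.
Radicand: p̂(1−p̂)/n + z²/(4n²) = 0.000571936 + 0.000013375 = 0.000585311.
Half-width = z·√(radicand)/denom = 2.326·0.024193/1.017013 = 0.05533.
So the interval runs from 0.1880 to 0.2987.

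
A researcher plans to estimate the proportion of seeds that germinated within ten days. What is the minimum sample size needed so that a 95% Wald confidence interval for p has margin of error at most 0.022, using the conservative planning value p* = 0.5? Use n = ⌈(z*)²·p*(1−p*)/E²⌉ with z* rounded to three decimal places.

n = 1985

For 95% confidence, z* = 1.960.
p*(1−p*) = 0.2500.
Required n before rounding: 3.841600 × 0.2500 / 0.022² = 1984.298.
Rounding up, n = 1985.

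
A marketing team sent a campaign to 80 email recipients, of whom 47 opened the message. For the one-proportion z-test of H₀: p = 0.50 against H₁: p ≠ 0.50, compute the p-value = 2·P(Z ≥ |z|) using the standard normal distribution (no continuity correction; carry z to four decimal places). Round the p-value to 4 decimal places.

p-value = 0.1175

With x = 47 successes in n = 80, p̂ = 0.58750.
Under H₀, SE = √(p₀(1−p₀)/n) = √(0.50·0.50/80) = √0.003125000 = 0.055902.
Test statistic (full precision, shown to 4 dp): z = (47/80 − 0.50)/SE₀ ≈ 1.5652.
p-value = 2·P(Z ≥ |z|) with z = 1.5652 → 0.1175.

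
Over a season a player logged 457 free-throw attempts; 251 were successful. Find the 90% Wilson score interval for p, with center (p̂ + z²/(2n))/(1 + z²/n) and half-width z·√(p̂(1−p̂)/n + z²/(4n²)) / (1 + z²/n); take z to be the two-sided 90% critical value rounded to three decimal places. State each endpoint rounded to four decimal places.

Here p̂ = 251/457 = 0.54923 and z = 1.645 (z² = 2.706025).
1 + z²/n = 1.005921.
Adjusted center: (0.54923 + z²/(2n))/1.005921 = 0.54894.
Radicand: p̂(1−p̂)/n + z²/(4n²) = 0.000541742 + 0.000003239 = 0.000544981.
Half-width = 1.645·√0.000544981/1.005921 = 0.03818.
So the interval runs from 0.5108 to 0.5871.

(0.5108, 0.5871)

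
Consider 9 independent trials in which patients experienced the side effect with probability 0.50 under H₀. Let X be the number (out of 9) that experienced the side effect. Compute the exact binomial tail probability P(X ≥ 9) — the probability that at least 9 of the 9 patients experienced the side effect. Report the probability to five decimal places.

P = 0.00195

X is binomial with n = 9 and p = 0.50.
P(X ≥ 9) = C(9,9)·0.50^9·0.50^0.
= 0.001953 = 0.00195.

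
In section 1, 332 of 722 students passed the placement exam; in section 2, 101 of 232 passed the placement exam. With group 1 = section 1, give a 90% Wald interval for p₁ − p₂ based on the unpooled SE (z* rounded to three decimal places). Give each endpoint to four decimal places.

(-0.0371, 0.0861)

p̂₁ = 0.45983, p̂₂ = 0.43534, so the observed difference is 0.02449.
SE = √(0.000344026 + 0.001059568) = √0.001403594 = 0.037465.
For 90% confidence, z* = 1.645. Margin of error = 0.06163.
CI: 0.02449 ± 0.06163 = (-0.0371, 0.0861).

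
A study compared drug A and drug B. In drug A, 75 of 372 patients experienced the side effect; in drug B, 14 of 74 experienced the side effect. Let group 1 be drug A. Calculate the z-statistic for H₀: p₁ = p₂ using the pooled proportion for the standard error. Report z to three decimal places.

z = 0.244

Sample proportions: p̂₁ = 75/372 = 0.20161 and p̂₂ = 14/74 = 0.18919.
Pooled p̂ = (75+14)/(372+74) = 89/446 = 0.19955.
SE = √[p̂(1−p̂)(1/n₁+1/n₂)] = √[0.19955·0.80045·(1/372+1/74)] ≈ 0.050871.
z = 0.01242/0.050871 = 0.244.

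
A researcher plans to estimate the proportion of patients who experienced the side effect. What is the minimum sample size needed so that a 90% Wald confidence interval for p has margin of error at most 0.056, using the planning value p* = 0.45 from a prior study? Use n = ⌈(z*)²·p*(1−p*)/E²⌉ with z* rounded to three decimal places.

The 90% critical value is z* = 1.645.
p*(1−p*) = 0.45·0.55 = 0.2475.
Required n before rounding: 2.706025 × 0.2475 / 0.056² = 213.565.
Rounding up, n = 214.

n = 214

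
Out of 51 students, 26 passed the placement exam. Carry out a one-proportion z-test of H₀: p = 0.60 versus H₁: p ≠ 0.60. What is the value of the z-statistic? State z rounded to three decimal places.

z = -1.315

Sample proportion p̂ = 26/51 = 0.50980.
SE₀ = √(0.60·0.40/51) = 0.068599.
z = (p̂ − p₀)/SE = (0.50980 − 0.60)/0.068599 = -1.315.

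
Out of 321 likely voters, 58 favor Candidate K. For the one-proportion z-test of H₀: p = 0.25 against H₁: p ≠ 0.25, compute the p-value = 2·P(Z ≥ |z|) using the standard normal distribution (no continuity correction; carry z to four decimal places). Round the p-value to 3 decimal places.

p-value = 0.004

Sample proportion p̂ = 58/321 = 0.18069.
Under H₀, SE = √(p₀(1−p₀)/n) = √(0.25·0.75/321) = √0.000584112 = 0.024168.
z = (p̂ − p₀)/SE = (58/321 − 0.25)/0.024168 ≈ -2.8680.
From the standard normal, 2·P(Z ≥ |z|) = 0.004.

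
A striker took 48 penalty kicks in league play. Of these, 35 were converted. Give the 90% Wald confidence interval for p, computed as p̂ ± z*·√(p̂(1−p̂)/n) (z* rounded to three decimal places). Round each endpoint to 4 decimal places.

With x = 35 successes in n = 48, p̂ = 0.72917.
Standard error of p̂: √(0.197483/48) = √0.004114222 = 0.064142.
The 90% critical value is z* = 1.645.
Margin of error: 1.645 × 0.064142 = 0.10551.
So the interval runs from 0.6237 to 0.8347.

(0.6237, 0.8347)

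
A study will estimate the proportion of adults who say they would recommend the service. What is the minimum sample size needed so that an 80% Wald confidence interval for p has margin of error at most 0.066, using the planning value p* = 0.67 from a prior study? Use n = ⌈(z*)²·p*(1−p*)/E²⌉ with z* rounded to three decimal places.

n = 84

For 80% confidence, z* = 1.282.
p*(1−p*) = 0.67·0.33 = 0.2211.
Required n before rounding: 1.643524 × 0.2211 / 0.066² = 83.421.
⌈83.421⌉ = 84.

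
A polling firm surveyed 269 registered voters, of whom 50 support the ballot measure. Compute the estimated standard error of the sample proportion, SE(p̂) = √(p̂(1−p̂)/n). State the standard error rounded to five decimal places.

SE = 0.02372

With x = 50 successes in n = 269, p̂ = 0.18587.
p̂(1−p̂) = 0.151322.
Dividing by n and taking the root: √0.000562535 = 0.02372.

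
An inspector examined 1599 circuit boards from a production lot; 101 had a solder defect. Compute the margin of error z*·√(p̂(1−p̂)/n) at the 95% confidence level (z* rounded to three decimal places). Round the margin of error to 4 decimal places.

Sample proportion p̂ = 101/1599 = 0.06316.
SE = √(p̂(1−p̂)/n) = √(0.059175/1599) = 0.006083.
z* = 1.960 at the 95% level.
ME = 1.960·0.006083 = 0.0119.

ME = 0.0119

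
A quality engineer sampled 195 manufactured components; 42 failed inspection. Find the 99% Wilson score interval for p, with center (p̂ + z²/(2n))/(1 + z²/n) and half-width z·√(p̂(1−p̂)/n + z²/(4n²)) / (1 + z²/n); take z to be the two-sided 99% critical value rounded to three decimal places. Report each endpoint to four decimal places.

(0.1496, 0.2999)

p̂ = 42/195 = 0.21538; z = 2.576, so z² = 6.635776.
1 + z²/n = 1.034030.
Center = (0.21538 + 0.017015)/1.034030 = 0.22475.
Radicand: p̂(1−p̂)/n + z²/(4n²) = 0.000866636 + 0.000043628 = 0.000910264.
Half-width = z·√(radicand)/denom = 2.576·0.030171/1.034030 = 0.07516.
CI: 0.22475 ± 0.07516 = (0.1496, 0.2999).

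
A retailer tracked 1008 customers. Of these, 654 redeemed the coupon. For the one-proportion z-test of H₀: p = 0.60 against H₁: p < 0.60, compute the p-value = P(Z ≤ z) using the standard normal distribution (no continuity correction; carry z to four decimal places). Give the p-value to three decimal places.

p̂ = 654/1008 = 0.64881.
Null standard error: √(0.60·0.40/1008) = √0.000238095 = 0.015430.
Test statistic (full precision, shown to 4 dp): z = (654/1008 − 0.60)/SE₀ ≈ 3.1632.
From the standard normal, P(Z ≤ z) = 0.999.

p-value = 0.999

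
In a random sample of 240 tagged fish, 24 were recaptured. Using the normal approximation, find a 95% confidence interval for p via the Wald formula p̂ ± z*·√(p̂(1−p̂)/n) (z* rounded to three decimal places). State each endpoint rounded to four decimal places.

(0.0620, 0.1380)

The sample proportion is 24/240 = 0.10000.
Standard error of p̂: √(0.090000/240) = √0.000375000 = 0.019365.
The 95% critical value is z* = 1.960.
Margin of error: 1.960 × 0.019365 = 0.03796.
So the interval runs from 0.0620 to 0.1380.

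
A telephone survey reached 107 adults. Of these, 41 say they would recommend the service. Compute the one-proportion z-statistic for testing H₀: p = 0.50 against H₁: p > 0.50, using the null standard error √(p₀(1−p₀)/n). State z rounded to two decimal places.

With x = 41 successes in n = 107, p̂ = 0.38318.
Null standard error: √(0.50·0.50/107) = √0.002336449 = 0.048337.
Test statistic: z = -0.11682/0.048337 = -2.42.

z = -2.42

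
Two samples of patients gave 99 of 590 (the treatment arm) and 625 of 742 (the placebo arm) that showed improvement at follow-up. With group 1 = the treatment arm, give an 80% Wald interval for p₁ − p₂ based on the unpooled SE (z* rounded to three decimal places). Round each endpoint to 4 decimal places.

(-0.7007, -0.6484)

p̂₁ = 0.16780, p̂₂ = 0.84232, so the observed difference is -0.67452.
Unpooled SE = √(p̂₁(1−p̂₁)/n₁ + p̂₂(1−p̂₂)/n₂) = √(0.000236680 + 0.000179000) = 0.020388.
z* = 1.282 at the 80% level. Margin = 1.282·0.020388 = 0.02614.
Interval: -0.67452 ± 0.02614 → (-0.7007, -0.6484).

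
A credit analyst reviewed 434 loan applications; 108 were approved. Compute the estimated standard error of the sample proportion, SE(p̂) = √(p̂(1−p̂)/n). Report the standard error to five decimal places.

SE = 0.02075

With x = 108 successes in n = 434, p̂ = 0.24885.
p̂(1−p̂) = 0.24885·0.75115 = 0.186924.
SE = √(0.186924/434) = 0.02075.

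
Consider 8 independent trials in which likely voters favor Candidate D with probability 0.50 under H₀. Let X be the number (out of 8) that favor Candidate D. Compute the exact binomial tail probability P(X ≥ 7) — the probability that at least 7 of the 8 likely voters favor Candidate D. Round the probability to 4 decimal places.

X ~ Binomial(n=8, p=0.50).
P(X ≥ 7) = C(8,7)·0.50^7·0.50^1 + C(8,8)·0.50^8·0.50^0.
= 0.031250 + 0.003906 = 0.0352.

P = 0.0352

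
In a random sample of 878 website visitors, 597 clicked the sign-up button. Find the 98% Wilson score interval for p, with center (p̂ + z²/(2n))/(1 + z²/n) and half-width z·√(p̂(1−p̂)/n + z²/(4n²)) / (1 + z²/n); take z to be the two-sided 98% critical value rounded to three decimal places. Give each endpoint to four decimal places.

Here p̂ = 597/878 = 0.67995 and z = 2.326 (z² = 5.410276).
1 + z²/n = 1.006162.
Center = (0.67995 + 0.003081)/1.006162 = 0.67885.
Radicand: p̂(1−p̂)/n + z²/(4n²) = 0.000247855 + 0.000001755 = 0.000249610.
Half-width = 2.326·√0.000249610/1.006162 = 0.03652.
So the interval runs from 0.6423 to 0.7154.

(0.6423, 0.7154)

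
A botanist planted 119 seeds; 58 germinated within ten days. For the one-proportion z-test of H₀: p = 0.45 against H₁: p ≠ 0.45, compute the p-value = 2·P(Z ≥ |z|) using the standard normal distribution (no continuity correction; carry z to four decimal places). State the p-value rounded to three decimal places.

The sample proportion is 58/119 = 0.48739.
Null standard error: √(0.45·0.55/119) = √0.002079832 = 0.045605.
z = (p̂ − p₀)/SE = (58/119 − 0.45)/0.045605 ≈ 0.8200.
p-value = 2·P(Z ≥ |z|) with z = 0.8200 → 0.412.

p-value = 0.412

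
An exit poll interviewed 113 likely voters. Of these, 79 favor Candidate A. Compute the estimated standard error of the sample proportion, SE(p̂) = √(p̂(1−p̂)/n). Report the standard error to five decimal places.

The sample proportion is 79/113 = 0.69912.
p̂(1−p̂) = 0.210351.
SE = √(0.210351/113) = 0.04315.

SE = 0.04315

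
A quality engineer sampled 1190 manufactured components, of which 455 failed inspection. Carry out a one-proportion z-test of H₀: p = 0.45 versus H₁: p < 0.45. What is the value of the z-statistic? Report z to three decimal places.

z = -4.691

The sample proportion is 455/1190 = 0.38235.
Under H₀, SE = √(p₀(1−p₀)/n) = √(0.45·0.55/1190) = √0.000207983 = 0.014422.
z = (p̂ − p₀)/SE = (0.38235 − 0.45)/0.014422 = -4.691.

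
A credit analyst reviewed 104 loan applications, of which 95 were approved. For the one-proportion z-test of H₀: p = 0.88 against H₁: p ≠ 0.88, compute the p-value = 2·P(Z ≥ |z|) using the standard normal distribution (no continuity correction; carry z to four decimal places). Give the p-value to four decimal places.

p̂ = 95/104 = 0.91346.
Under H₀, SE = √(p₀(1−p₀)/n) = √(0.88·0.12/104) = √0.001015385 = 0.031865.
z = (p̂ − p₀)/SE = (95/104 − 0.88)/0.031865 ≈ 1.0501.
From the standard normal, 2·P(Z ≥ |z|) = 0.2937.

p-value = 0.2937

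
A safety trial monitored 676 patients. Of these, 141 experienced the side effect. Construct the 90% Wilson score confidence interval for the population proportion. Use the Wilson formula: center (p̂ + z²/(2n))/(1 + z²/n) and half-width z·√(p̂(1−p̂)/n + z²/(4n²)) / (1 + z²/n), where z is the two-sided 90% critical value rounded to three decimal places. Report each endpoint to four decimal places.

(0.1841, 0.2354)

p̂ = 141/676 = 0.20858; z = 1.645, so z² = 2.706025.
1 + z²/n = 1.004003.
Center = (0.20858 + 0.002001)/1.004003 = 0.20974.
Radicand: p̂(1−p̂)/n + z²/(4n²) = 0.000244193 + 0.000001480 = 0.000245673.
Half-width = z·√(radicand)/denom = 1.645·0.015674/1.004003 = 0.02568.
CI: 0.20974 ± 0.02568 = (0.1841, 0.2354).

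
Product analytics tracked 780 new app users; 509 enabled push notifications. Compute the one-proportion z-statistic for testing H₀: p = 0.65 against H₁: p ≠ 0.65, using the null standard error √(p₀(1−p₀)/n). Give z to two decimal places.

p̂ = 509/780 = 0.65256.
Under H₀, SE = √(p₀(1−p₀)/n) = √(0.65·0.35/780) = √0.000291667 = 0.017078.
z = (0.65256 − 0.65)/0.017078 = 0.00256/0.017078 = 0.15.

z = 0.15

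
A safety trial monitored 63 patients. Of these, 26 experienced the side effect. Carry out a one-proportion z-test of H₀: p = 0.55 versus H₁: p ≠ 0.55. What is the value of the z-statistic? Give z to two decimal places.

Sample proportion p̂ = 26/63 = 0.41270.
Null standard error: √(0.55·0.45/63) = √0.003928571 = 0.062678.
z = (0.41270 − 0.55)/0.062678 = -0.13730/0.062678 = -2.19.

z = -2.19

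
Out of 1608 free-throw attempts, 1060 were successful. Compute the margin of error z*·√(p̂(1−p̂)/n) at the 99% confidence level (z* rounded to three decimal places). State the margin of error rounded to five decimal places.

p̂ = 1060/1608 = 0.65920.
SE = √(p̂(1−p̂)/n) = √(0.224654/1608) = 0.011820.
For 99% confidence, z* = 2.576.
ME = 2.576·0.011820 = 0.03045.

ME = 0.03045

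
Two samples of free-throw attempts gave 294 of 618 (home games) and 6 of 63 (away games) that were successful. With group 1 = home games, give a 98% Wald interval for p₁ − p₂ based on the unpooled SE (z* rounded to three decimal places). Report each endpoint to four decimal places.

(0.2826, 0.4784)

p̂₁ = 294/618 = 0.47573, p̂₂ = 6/63 = 0.09524; p̂₁ − p̂₂ = 0.38049.
Unpooled SE = √(p̂₁(1−p̂₁)/n₁ + p̂₂(1−p̂₂)/n₂) = √(0.000403577 + 0.001367743) = 0.042087.
z* = 2.326 at the 98% level. Margin = 2.326·0.042087 = 0.09789.
Interval: 0.38049 ± 0.09789 → (0.2826, 0.4784).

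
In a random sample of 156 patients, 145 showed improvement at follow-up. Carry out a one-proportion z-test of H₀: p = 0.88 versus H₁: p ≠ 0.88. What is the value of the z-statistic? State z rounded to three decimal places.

p̂ = 145/156 = 0.92949.
Under H₀, SE = √(p₀(1−p₀)/n) = √(0.88·0.12/156) = √0.000676923 = 0.026018.
Test statistic: z = 0.04949/0.026018 = 1.902.

z = 1.902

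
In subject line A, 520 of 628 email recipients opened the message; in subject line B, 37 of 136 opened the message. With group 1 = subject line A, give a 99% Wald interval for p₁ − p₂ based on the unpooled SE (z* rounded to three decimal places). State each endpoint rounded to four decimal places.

p̂₁ = 0.82803, p̂₂ = 0.27206, so the observed difference is 0.55597.
Unpooled SE = √(p̂₁(1−p̂₁)/n₁ + p̂₂(1−p̂₂)/n₂) = √(0.000226750 + 0.001456197) = 0.041024.
The 99% critical value is z* = 2.576. Margin = 2.576·0.041024 = 0.10568.
Interval: 0.55597 ± 0.10568 → (0.4503, 0.6616).

(0.4503, 0.6616)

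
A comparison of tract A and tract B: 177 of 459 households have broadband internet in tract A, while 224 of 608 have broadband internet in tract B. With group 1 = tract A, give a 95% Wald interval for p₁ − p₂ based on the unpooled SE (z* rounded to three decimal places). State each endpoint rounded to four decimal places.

(-0.0416, 0.0760)

p̂₁ = 0.38562, p̂₂ = 0.36842, so the observed difference is 0.01720.
SE = √(0.000516160 + 0.000382709) = √0.000898869 = 0.029981.
z* = 1.960 at the 95% level. Margin = 1.960·0.029981 = 0.05876.
CI: 0.01720 ± 0.05876 = (-0.0416, 0.0760).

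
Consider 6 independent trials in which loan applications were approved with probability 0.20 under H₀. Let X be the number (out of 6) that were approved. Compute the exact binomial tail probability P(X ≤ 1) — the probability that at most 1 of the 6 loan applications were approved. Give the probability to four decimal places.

X is binomial with n = 6 and p = 0.20.
P(X ≤ 1) = C(6,0)·0.20^0·0.80^6 + C(6,1)·0.20^1·0.80^5.
= 0.262144 + 0.393216 = 0.6554.

P = 0.6554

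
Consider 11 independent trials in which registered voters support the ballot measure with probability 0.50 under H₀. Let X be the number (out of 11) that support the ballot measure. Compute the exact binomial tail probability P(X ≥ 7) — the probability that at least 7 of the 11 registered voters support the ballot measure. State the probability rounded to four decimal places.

X is binomial with n = 11 and p = 0.50.
P(X ≥ 7) = Σ_{j=7}^{11} C(11,j)·0.50^j·0.50^{11−j}.
= 0.161133 + 0.080566 + 0.026855 + 0.005371 + 0.000488 = 0.2744.

P = 0.2744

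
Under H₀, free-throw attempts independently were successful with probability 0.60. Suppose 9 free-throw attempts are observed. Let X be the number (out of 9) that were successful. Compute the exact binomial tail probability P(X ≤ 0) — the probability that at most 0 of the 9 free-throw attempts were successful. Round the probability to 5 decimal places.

P = 0.00026

X ~ Binomial(n=9, p=0.60).
P(X ≤ 0) = C(9,0)·0.60^0·0.40^9.
= 0.000262 = 0.00026.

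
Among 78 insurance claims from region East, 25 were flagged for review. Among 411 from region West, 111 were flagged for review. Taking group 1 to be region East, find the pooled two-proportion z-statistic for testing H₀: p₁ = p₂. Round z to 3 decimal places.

z = 0.911

p̂₁ = 25/78 = 0.32051, p̂₂ = 111/411 = 0.27007.
Pooling: p̂ = 136/489 = 0.27812.
SE = √[p̂(1−p̂)(1/n₁+1/n₂)] = √[0.27812·0.72188·(1/78+1/411)] ≈ 0.055339.
z = 0.05044/0.055339 = 0.911.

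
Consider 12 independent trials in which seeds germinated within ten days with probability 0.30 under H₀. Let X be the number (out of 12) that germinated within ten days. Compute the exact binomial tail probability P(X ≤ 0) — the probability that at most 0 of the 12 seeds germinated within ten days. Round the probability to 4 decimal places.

P = 0.0138

X ~ Binomial(n=12, p=0.30).
P(X ≤ 0) = C(12,0)·0.30^0·0.70^12.
= 0.013841 = 0.0138.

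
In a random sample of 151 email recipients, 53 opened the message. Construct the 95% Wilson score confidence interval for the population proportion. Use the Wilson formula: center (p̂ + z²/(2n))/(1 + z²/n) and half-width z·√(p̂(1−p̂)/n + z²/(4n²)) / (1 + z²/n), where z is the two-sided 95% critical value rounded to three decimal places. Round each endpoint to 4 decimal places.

(0.2794, 0.4300)

Here p̂ = 53/151 = 0.35099 and z = 1.960 (z² = 3.841600).
1 + z²/n = 1.025441.
Adjusted center: (0.35099 + z²/(2n))/1.025441 = 0.35469.
Radicand: p̂(1−p̂)/n + z²/(4n²) = 0.001508590 + 0.000042121 = 0.001550711.
Half-width = 1.960·√0.001550711/1.025441 = 0.07527.
CI: 0.35469 ± 0.07527 = (0.2794, 0.4300).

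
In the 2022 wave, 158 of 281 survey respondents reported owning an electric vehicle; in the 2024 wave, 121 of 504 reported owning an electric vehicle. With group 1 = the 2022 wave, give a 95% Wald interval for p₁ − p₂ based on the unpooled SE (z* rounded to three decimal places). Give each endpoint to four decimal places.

(0.2532, 0.3912)

p̂₁ = 158/281 = 0.56228, p̂₂ = 121/504 = 0.24008; p̂₁ − p̂₂ = 0.32220.
Unpooled SE = √(p̂₁(1−p̂₁)/n₁ + p̂₂(1−p̂₂)/n₂) = √(0.000875877 + 0.000361987) = 0.035183.
The 95% critical value is z* = 1.960. Margin = 1.960·0.035183 = 0.06896.
CI: 0.32220 ± 0.06896 = (0.2532, 0.3912).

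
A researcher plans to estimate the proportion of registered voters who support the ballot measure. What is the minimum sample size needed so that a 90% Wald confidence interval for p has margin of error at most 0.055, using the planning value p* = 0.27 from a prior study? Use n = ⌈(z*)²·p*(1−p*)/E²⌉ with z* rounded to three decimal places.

z* = 1.645 at the 90% level.
p*(1−p*) = 0.27·0.73 = 0.1971.
Required n before rounding: 2.706025 × 0.1971 / 0.055² = 176.317.
⌈176.317⌉ = 177.

n = 177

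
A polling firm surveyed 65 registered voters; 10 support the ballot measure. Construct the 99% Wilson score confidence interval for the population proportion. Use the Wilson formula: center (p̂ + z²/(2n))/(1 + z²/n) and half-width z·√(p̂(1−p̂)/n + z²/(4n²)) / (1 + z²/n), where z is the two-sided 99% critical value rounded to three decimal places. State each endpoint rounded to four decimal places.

(0.0715, 0.3003)

Here p̂ = 10/65 = 0.15385 and z = 2.576 (z² = 6.635776).
1 + z²/n = 1.102089.
Adjusted center: (0.15385 + z²/(2n))/1.102089 = 0.18591.
Radicand: p̂(1−p̂)/n + z²/(4n²) = 0.002002731 + 0.000392649 = 0.002395380.
Half-width = z·√(radicand)/denom = 2.576·0.048943/1.102089 = 0.11440.
CI: 0.18591 ± 0.11440 = (0.0715, 0.3003).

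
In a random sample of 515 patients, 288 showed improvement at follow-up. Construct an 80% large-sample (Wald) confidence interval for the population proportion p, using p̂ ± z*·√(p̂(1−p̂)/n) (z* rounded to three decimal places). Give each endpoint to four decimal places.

With x = 288 successes in n = 515, p̂ = 0.55922.
SE(p̂) = √(0.55922·0.44078/515) = 0.021878.
z* = 1.282 at the 80% level.
Margin of error: 1.282 × 0.021878 = 0.02805.
CI: 0.55922 ± 0.02805 = (0.5312, 0.5873).

(0.5312, 0.5873)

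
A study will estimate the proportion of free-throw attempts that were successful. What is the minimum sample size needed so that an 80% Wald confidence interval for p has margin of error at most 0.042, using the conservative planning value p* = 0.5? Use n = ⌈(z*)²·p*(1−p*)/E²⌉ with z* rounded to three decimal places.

n = 233

The 80% critical value is z* = 1.282.
p*(1−p*) = 0.2500.
(z*)²·p*(1−p*)/E² = 1.643524·0.2500/0.001764 = 232.926.
Rounding up, n = 233.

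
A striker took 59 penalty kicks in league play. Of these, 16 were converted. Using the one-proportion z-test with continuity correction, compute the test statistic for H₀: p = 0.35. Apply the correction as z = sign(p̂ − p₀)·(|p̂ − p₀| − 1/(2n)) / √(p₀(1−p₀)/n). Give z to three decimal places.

z = -1.133

The sample proportion is 16/59 = 0.27119. p̂ − p₀ = -0.078814.
1/(2n) = 0.008475.
Corrected numerator: |-0.078814| − 0.008475 = 0.070339.
Under H₀, SE = √(p₀(1−p₀)/n) = √(0.35·0.65/59) = √0.003855932 = 0.062096.
z = (−)0.070339/0.062096 = -1.133.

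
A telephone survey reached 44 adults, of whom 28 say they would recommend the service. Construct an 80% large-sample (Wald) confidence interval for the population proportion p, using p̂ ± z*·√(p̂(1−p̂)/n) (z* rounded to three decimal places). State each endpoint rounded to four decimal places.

(0.5434, 0.7293)

With x = 28 successes in n = 44, p̂ = 0.63636.
Standard error of p̂: √(0.231405/44) = √0.005259204 = 0.072520.
For 80% confidence, z* = 1.282.
Margin of error: 1.282 × 0.072520 = 0.09297.
So the interval runs from 0.5434 to 0.7293.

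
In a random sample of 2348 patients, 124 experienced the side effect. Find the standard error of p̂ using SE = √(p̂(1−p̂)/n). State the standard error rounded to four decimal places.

p̂ = 124/2348 = 0.05281.
p̂(1−p̂) = 0.05281·0.94719 = 0.050021.
SE = √(0.050021/2348) = √0.000021304 = 0.0046.

SE = 0.0046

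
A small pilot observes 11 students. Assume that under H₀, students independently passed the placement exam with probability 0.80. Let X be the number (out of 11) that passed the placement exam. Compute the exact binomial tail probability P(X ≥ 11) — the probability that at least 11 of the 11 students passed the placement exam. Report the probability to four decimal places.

P = 0.0859

X is binomial with n = 11 and p = 0.80.
P(X ≥ 11) = C(11,11)·0.80^11·0.20^0.
= 0.085899 = 0.0859.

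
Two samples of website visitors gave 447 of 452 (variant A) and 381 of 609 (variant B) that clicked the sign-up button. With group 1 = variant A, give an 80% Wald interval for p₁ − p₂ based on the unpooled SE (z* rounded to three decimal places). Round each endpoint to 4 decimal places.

p̂₁ = 447/452 = 0.98894, p̂₂ = 381/609 = 0.62562; p̂₁ − p̂₂ = 0.36332.
SE = √(0.000024203 + 0.000384599) = √0.000408802 = 0.020219.
z* = 1.282 at the 80% level. Margin of error = 0.02592.
Interval: 0.36332 ± 0.02592 → (0.3374, 0.3892).

(0.3374, 0.3892)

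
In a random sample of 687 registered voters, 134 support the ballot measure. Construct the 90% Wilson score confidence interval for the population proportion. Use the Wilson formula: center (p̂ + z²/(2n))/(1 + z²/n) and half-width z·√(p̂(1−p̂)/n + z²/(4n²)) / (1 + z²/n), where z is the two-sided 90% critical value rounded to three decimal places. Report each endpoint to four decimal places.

(0.1714, 0.2211)

Here p̂ = 134/687 = 0.19505 and z = 1.645 (z² = 2.706025).
1 + z²/n = 1.003939.
Center = (0.19505 + 0.001969)/1.003939 = 0.19625.
Radicand: p̂(1−p̂)/n + z²/(4n²) = 0.000228539 + 0.000001433 = 0.000229972.
Half-width = 1.645·√0.000229972/1.003939 = 0.02485.
CI: 0.19625 ± 0.02485 = (0.1714, 0.2211).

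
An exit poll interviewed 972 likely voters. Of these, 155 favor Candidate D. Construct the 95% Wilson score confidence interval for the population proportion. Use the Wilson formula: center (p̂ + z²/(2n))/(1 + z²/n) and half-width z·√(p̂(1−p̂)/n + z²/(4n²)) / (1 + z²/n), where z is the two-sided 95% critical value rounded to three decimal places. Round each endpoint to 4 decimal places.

(0.1378, 0.1838)

Here p̂ = 155/972 = 0.15947 and z = 1.960 (z² = 3.841600).
Denominator 1 + z²/n = 1 + 3.841600/972 = 1.003952.
Center = (0.15947 + 0.001976)/1.003952 = 0.16081.
Radicand: p̂(1−p̂)/n + z²/(4n²) = 0.000137897 + 0.000001017 = 0.000138914.
Half-width = 1.960·√0.000138914/1.003952 = 0.02301.
Interval: 0.16081 ± 0.02301 → (0.1378, 0.1838).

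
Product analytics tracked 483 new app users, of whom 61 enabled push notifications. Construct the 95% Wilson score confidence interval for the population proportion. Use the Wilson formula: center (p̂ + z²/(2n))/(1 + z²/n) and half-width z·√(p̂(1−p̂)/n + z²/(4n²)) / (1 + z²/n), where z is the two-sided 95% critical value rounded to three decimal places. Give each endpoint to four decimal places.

(0.0996, 0.1589)

Here p̂ = 61/483 = 0.12629 and z = 1.960 (z² = 3.841600).
Denominator 1 + z²/n = 1 + 3.841600/483 = 1.007954.
Adjusted center: (0.12629 + z²/(2n))/1.007954 = 0.12924.
Radicand: p̂(1−p̂)/n + z²/(4n²) = 0.000228455 + 0.000004117 = 0.000232572.
Half-width = z·√(radicand)/denom = 1.960·0.015250/1.007954 = 0.02965.
Interval: 0.12924 ± 0.02965 → (0.0996, 0.1589).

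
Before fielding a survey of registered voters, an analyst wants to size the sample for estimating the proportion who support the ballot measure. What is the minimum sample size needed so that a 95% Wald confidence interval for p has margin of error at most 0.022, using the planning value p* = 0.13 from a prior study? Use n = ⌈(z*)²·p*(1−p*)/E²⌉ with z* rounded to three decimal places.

The 95% critical value is z* = 1.960.
p*(1−p*) = 0.1131.
Required n before rounding: 3.841600 × 0.1131 / 0.022² = 897.696.
Rounding up, n = 898.

n = 898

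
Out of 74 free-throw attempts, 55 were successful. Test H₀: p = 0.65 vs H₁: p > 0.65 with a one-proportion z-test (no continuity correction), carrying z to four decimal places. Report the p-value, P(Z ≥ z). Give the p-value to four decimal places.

Sample proportion p̂ = 55/74 = 0.74324.
Null standard error: √(0.65·0.35/74) = √0.003074324 = 0.055447.
z = (p̂ − p₀)/SE = (55/74 − 0.65)/0.055447 ≈ 1.6817.
From the standard normal, P(Z ≥ z) = 0.0463.

p-value = 0.0463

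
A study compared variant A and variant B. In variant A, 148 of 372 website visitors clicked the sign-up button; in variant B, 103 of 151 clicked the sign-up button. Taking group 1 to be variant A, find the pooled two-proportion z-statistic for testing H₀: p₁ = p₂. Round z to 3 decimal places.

p̂₁ = 148/372 = 0.39785, p̂₂ = 103/151 = 0.68212.
Pooling: p̂ = 251/523 = 0.47992.
Pooled SE = √[0.2495969·0.00931069] ≈ 0.048207.
z = -0.28427/0.048207 = -5.897.

z = -5.897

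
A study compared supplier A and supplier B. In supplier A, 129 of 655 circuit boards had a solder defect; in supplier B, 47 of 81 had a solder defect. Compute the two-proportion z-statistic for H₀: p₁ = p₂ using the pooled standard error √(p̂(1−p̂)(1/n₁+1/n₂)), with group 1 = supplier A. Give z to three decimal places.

Sample proportions: p̂₁ = 129/655 = 0.19695 and p̂₂ = 47/81 = 0.58025.
Pooled p̂ = (129+47)/(655+81) = 176/736 = 0.23913.
Pooled SE = √[0.1819471·0.01387240] ≈ 0.050240.
z = -0.38330/0.050240 = -7.629.

z = -7.629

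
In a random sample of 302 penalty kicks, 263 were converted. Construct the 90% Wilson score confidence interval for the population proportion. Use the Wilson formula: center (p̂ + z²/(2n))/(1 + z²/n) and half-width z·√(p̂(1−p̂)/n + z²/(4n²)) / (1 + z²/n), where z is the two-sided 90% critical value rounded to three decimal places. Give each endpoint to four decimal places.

Here p̂ = 263/302 = 0.87086 and z = 1.645 (z² = 2.706025).
1 + z²/n = 1.008960.
Center = (0.87086 + 0.004480)/1.008960 = 0.86757.
Radicand: p̂(1−p̂)/n + z²/(4n²) = 0.000372391 + 0.000007418 = 0.000379809.
Half-width = z·√(radicand)/denom = 1.645·0.019489/1.008960 = 0.03177.
CI: 0.86757 ± 0.03177 = (0.8358, 0.8993).

(0.8358, 0.8993)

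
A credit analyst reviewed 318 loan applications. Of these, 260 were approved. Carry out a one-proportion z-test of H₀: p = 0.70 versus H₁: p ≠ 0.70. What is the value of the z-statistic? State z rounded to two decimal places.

p̂ = 260/318 = 0.81761.
SE₀ = √(0.70·0.30/318) = 0.025698.
z = (p̂ − p₀)/SE = (0.81761 − 0.70)/0.025698 = 4.58.

z = 4.58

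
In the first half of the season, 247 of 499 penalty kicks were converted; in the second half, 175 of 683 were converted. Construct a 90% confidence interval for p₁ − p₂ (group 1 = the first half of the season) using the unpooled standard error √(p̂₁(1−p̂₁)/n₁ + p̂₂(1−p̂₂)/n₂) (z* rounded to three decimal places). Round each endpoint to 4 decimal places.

p̂₁ = 0.49499, p̂₂ = 0.25622, so the observed difference is 0.23877.
SE = √(0.000500952 + 0.000279023) = √0.000779975 = 0.027928.
For 90% confidence, z* = 1.645. Margin of error = 0.04594.
Interval: 0.23877 ± 0.04594 → (0.1928, 0.2847).

(0.1928, 0.2847)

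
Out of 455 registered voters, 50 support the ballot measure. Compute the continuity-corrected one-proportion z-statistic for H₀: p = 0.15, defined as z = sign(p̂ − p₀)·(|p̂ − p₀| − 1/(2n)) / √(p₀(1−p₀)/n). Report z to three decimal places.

z = -2.330

p̂ = 50/455 = 0.10989. p̂ − p₀ = -0.040110.
1/(2n) = 0.001099.
Corrected numerator: |-0.040110| − 0.001099 = 0.039011.
SE₀ = √(0.15·0.85/455) = 0.016740.
z = (−)0.039011/0.016740 = -2.330.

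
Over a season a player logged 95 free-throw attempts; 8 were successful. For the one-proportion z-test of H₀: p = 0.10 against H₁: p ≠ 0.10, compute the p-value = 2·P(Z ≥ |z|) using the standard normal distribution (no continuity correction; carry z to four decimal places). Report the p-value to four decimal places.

p-value = 0.6080

Sample proportion p̂ = 8/95 = 0.08421.
Under H₀, SE = √(p₀(1−p₀)/n) = √(0.10·0.90/95) = √0.000947368 = 0.030779.
Test statistic (full precision, shown to 4 dp): z = (8/95 − 0.10)/SE₀ ≈ -0.5130.
From the standard normal, 2·P(Z ≥ |z|) = 0.6080.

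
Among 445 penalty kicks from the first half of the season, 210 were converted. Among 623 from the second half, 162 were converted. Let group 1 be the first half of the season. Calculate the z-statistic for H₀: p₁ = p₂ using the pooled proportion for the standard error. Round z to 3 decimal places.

z = 7.165

Sample proportions: p̂₁ = 210/445 = 0.47191 and p̂₂ = 162/623 = 0.26003.
Pooled p̂ = (210+162)/(445+623) = 372/1068 = 0.34831.
SE = √[p̂(1−p̂)(1/n₁+1/n₂)] = √[0.34831·0.65169·(1/445+1/623)] ≈ 0.029571.
z = 0.21188/0.029571 = 7.165.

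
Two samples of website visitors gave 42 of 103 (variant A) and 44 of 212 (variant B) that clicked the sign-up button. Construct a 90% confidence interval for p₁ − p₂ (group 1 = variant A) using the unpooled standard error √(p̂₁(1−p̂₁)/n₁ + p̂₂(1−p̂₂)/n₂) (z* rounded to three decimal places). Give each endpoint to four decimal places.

p̂₁ = 42/103 = 0.40777, p̂₂ = 44/212 = 0.20755; p̂₁ − p̂₂ = 0.20022.
SE = √(0.002344593 + 0.000775808) = √0.003120401 = 0.055861.
z* = 1.645 at the 90% level. Margin of error = 0.09189.
CI: 0.20022 ± 0.09189 = (0.1083, 0.2921).

(0.1083, 0.2921)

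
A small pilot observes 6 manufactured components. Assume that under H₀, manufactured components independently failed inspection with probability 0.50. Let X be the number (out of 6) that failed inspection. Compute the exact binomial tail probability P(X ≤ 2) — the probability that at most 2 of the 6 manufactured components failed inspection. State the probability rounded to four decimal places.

P = 0.3438

X is binomial with n = 6 and p = 0.50.
P(X ≤ 2) = C(6,0)·0.50^0·0.50^6 + C(6,1)·0.50^1·0.50^5 + C(6,2)·0.50^2·0.50^4.
= 0.015625 + 0.093750 + 0.234375 = 0.3438.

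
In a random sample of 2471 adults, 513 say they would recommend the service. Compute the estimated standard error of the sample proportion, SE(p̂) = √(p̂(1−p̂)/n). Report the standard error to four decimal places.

p̂ = 513/2471 = 0.20761.
p̂(1−p̂) = 0.164508.
SE = √(0.164508/2471) = 0.0082.

SE = 0.0082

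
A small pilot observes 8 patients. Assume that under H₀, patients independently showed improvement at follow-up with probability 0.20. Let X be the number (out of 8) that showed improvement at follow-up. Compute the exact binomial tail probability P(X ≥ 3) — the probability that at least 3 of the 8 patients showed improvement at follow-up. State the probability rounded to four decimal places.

X is binomial with n = 8 and p = 0.20.
P(X ≥ 3) = Σ_{j=3}^{8} C(8,j)·0.20^j·0.80^{8−j}.
= 0.146801 + 0.045875 + 0.009175 + 0.001147 + 0.000082 + 0.000003 = 0.2031.

P = 0.2031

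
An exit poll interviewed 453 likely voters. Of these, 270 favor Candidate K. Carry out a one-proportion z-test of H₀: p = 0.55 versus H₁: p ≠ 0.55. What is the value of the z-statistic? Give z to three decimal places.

Sample proportion p̂ = 270/453 = 0.59603.
Under H₀, SE = √(p₀(1−p₀)/n) = √(0.55·0.45/453) = √0.000546358 = 0.023374.
z = (0.59603 − 0.55)/0.023374 = 0.04603/0.023374 = 1.969.

z = 1.969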